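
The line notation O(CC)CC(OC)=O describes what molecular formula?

Heavy atoms from the SMILES: 5 C, 3 O.
Implicit hydrogens by atom environment:
  3 × O: no H
  2 × C: 3 H each → 6
  2 × C: 2 H each → 4
  1 × C: no H
  Total hydrogens = 10.
Molecular formula: C5H10O3

C5H10O3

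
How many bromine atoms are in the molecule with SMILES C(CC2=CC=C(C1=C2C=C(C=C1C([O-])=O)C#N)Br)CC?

The symbol for bromine appears 1 time in the SMILES.

1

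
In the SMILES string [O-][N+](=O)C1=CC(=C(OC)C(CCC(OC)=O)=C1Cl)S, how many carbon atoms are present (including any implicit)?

The symbol for carbon appears 11 times in the SMILES. (Cl is a single chlorine, not C + l.)

11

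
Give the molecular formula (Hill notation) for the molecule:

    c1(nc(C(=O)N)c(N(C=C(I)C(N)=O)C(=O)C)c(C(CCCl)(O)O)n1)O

Heavy atoms from the SMILES: 13 C, 1 Cl, 1 I, 5 N, 6 O.
Implicit hydrogens by atom environment:
  5 × C: no H
  4 × C (aromatic): no H
  3 × O: 1 H each → 3
  3 × O: no H
  2 × C: 2 H each → 4
  2 × N: 2 H each → 4
  2 × N (aromatic): no H
  1 × C: 3 H
  1 × C: 1 H
  1 × Cl: no H
  1 × I: no H
  1 × N: no H
  Total hydrogens = 15.
Molecular formula: C13H15ClIN5O6

C13H15ClIN5O6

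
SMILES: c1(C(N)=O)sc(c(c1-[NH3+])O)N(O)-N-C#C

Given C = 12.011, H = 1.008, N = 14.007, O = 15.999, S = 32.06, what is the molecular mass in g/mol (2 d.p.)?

Molecular formula: C7H9N4O3S+.
M = 7×12.011 + 9×1.008 + 4×14.007 + 3×15.999 + 1×32.06 = 229.23 g/mol.

229.23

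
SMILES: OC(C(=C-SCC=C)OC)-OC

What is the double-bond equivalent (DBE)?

Molecular formula from the SMILES: C8H14O3S.
DoU = (2C + 2 + N − H − X)/2 = (2·8 + 2 + 0 − 14 − 0)/2 = 4/2 = 2.
(Structurally: 0 ring(s) + 2 π bond(s) = 2.)

2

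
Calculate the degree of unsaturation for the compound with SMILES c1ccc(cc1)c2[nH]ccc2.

7

Molecular formula from the SMILES: C10H9N.
DoU = (2C + 2 + N − H − X)/2 = (2·10 + 2 + 1 − 9 − 0)/2 = 14/2 = 7.
(Structurally: 2 ring(s) + 5 π bond(s) = 7.)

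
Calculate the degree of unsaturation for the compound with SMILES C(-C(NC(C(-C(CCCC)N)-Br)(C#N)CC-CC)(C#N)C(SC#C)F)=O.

Molecular formula from the SMILES: C18H26BrFN4OS.
DoU = (2C + 2 + N − H − X)/2 = (2·18 + 2 + 4 − 26 − 2)/2 = 14/2 = 7.
(Structurally: 0 ring(s) + 7 π bond(s) = 7.)

7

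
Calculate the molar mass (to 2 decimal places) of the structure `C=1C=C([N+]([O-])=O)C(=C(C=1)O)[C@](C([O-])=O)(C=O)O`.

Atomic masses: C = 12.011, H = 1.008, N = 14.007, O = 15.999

Molecular formula: C9H6NO7-.
M = 9×12.011 + 6×1.008 + 1×14.007 + 7×15.999 = 240.15 g/mol.

240.15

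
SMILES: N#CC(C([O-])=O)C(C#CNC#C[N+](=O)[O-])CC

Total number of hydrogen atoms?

8

Hydrogens are implicit in SMILES; fill each atom to its normal valence:
  6 × C: no H
  2 × C: 1 H each → 2
  2 × O: no H
  2 × O (charge -1): no H
  1 × C: 3 H
  1 × C: 2 H
  1 × N: 1 H
  1 × N: no H
  1 × N (charge +1): no H
  Total hydrogens = 8.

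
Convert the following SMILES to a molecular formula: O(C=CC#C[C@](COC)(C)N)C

C9H15NO2

Heavy atoms from the SMILES: 9 C, 1 N, 2 O.
Implicit hydrogens by atom environment:
  3 × C: 3 H each → 9
  3 × C: no H
  2 × C: 1 H each → 2
  2 × O: no H
  1 × C: 2 H
  1 × N: 2 H
  Total hydrogens = 15.
Molecular formula: C9H15NO2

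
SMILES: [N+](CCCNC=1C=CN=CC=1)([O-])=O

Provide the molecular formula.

Heavy atoms from the SMILES: 8 C, 3 N, 2 O.
Implicit hydrogens by atom environment:
  4 × C (aromatic): 1 H each → 4
  3 × C: 2 H each → 6
  1 × C (aromatic): no H
  1 × N: 1 H
  1 × N (aromatic): no H
  1 × N (charge +1): no H
  1 × O: no H
  1 × O (charge -1): no H
  Total hydrogens = 11.
Molecular formula: C8H11N3O2

C8H11N3O2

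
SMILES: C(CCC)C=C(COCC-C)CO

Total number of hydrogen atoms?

Hydrogens are implicit in SMILES; fill each atom to its normal valence:
  7 × C: 2 H each → 14
  2 × C: 3 H each → 6
  1 × C: 1 H
  1 × C: no H
  1 × O: 1 H
  1 × O: no H
  Total hydrogens = 22.

22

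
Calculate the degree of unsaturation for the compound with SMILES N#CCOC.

2

Molecular formula from the SMILES: C3H5NO.
DoU = (2C + 2 + N − H − X)/2 = (2·3 + 2 + 1 − 5 − 0)/2 = 4/2 = 2.
(Structurally: 0 ring(s) + 2 π bond(s) = 2.)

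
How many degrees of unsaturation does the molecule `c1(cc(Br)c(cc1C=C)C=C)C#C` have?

8

Molecular formula from the SMILES: C12H9Br.
DoU = (2C + 2 + N − H − X)/2 = (2·12 + 2 + 0 − 9 − 1)/2 = 16/2 = 8.
(Structurally: 1 ring(s) + 7 π bond(s) = 8.)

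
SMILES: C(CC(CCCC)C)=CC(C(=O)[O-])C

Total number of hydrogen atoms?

Hydrogens are implicit in SMILES; fill each atom to its normal valence:
  4 × C: 2 H each → 8
  4 × C: 1 H each → 4
  3 × C: 3 H each → 9
  1 × C: no H
  1 × O: no H
  1 × O (charge -1): no H
  Total hydrogens = 21.

21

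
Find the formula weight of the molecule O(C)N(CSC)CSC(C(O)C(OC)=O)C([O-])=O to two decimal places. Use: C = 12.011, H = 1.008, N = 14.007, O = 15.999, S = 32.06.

298.35

Molecular formula: C9H16NO6S2-.
M = 9×12.011 + 16×1.008 + 1×14.007 + 6×15.999 + 2×32.06 = 298.35 g/mol.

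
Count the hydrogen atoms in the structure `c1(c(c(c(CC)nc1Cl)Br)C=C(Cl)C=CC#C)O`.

10

Hydrogens are implicit in SMILES; fill each atom to its normal valence:
  5 × C (aromatic): no H
  4 × C: 1 H each → 4
  2 × C: no H
  2 × Cl: no H
  1 × Br: no H
  1 × C: 3 H
  1 × C: 2 H
  1 × N (aromatic): no H
  1 × O: 1 H
  Total hydrogens = 10.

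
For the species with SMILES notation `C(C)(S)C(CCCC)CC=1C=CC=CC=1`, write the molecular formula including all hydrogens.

C14H22S

Heavy atoms from the SMILES: 14 C, 1 S.
Implicit hydrogens by atom environment:
  5 × C (aromatic): 1 H each → 5
  4 × C: 2 H each → 8
  2 × C: 3 H each → 6
  2 × C: 1 H each → 2
  1 × C (aromatic): no H
  1 × S: 1 H
  Total hydrogens = 22.
Molecular formula: C14H22S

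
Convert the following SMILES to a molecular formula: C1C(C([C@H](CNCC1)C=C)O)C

Heavy atoms from the SMILES: 10 C, 1 N, 1 O.
Implicit hydrogens by atom environment:
  5 × C: 2 H each → 10
  4 × C: 1 H each → 4
  1 × C: 3 H
  1 × N: 1 H
  1 × O: 1 H
  Total hydrogens = 19.
Molecular formula: C10H19NO

C10H19NO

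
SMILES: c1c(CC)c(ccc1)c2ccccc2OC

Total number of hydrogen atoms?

Hydrogens are implicit in SMILES; fill each atom to its normal valence:
  8 × C (aromatic): 1 H each → 8
  4 × C (aromatic): no H
  2 × C: 3 H each → 6
  1 × C: 2 H
  1 × O: no H
  Total hydrogens = 16.

16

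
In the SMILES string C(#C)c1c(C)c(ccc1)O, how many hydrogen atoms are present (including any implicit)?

Hydrogens are implicit in SMILES; fill each atom to its normal valence:
  3 × C (aromatic): 1 H each → 3
  3 × C (aromatic): no H
  1 × C: 3 H
  1 × C: 1 H
  1 × C: no H
  1 × O: 1 H
  Total hydrogens = 8.

8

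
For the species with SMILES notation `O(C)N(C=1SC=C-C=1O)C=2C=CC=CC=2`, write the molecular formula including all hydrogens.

C11H11NO2S

Heavy atoms from the SMILES: 11 C, 1 N, 2 O, 1 S.
Implicit hydrogens by atom environment:
  7 × C (aromatic): 1 H each → 7
  3 × C (aromatic): no H
  1 × C: 3 H
  1 × N: no H
  1 × O: 1 H
  1 × O: no H
  1 × S (aromatic): no H
  Total hydrogens = 11.
Molecular formula: C11H11NO2S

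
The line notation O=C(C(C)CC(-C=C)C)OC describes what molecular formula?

Heavy atoms from the SMILES: 9 C, 2 O.
Implicit hydrogens by atom environment:
  3 × C: 3 H each → 9
  3 × C: 1 H each → 3
  2 × C: 2 H each → 4
  2 × O: no H
  1 × C: no H
  Total hydrogens = 16.
Molecular formula: C9H16O2

C9H16O2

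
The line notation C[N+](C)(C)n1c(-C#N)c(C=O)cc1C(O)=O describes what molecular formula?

Heavy atoms from the SMILES: 10 C, 3 N, 3 O.
Implicit hydrogens by atom environment:
  3 × C: 3 H each → 9
  3 × C (aromatic): no H
  2 × C: no H
  2 × O: no H
  1 × C (aromatic): 1 H
  1 × C: 1 H
  1 × N (aromatic): no H
  1 × N (charge +1): no H
  1 × N: no H
  1 × O: 1 H
  Total hydrogens = 12.
Net charge +1.
Molecular formula: C10H12N3O3+

C10H12N3O3+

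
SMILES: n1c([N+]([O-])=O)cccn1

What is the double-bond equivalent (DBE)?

Molecular formula from the SMILES: C4H3N3O2.
DoU = (2C + 2 + N − H − X)/2 = (2·4 + 2 + 3 − 3 − 0)/2 = 10/2 = 5.
(Structurally: 1 ring(s) + 4 π bond(s) = 5.)

5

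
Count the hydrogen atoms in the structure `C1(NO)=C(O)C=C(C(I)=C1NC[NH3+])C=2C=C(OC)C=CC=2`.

17

Hydrogens are implicit in SMILES; fill each atom to its normal valence:
  7 × C (aromatic): no H
  5 × C (aromatic): 1 H each → 5
  2 × N: 1 H each → 2
  2 × O: 1 H each → 2
  1 × C: 3 H
  1 × C: 2 H
  1 × I: no H
  1 × N (charge +1): 3 H
  1 × O: no H
  Total hydrogens = 17.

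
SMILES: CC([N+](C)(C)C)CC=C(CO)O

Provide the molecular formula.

C9H20NO2+

Heavy atoms from the SMILES: 9 C, 1 N, 2 O.
Implicit hydrogens by atom environment:
  4 × C: 3 H each → 12
  2 × C: 2 H each → 4
  2 × C: 1 H each → 2
  2 × O: 1 H each → 2
  1 × C: no H
  1 × N (charge +1): no H
  Total hydrogens = 20.
Net charge +1.
Molecular formula: C9H20NO2+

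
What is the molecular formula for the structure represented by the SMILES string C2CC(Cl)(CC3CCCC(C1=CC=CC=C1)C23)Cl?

Heavy atoms from the SMILES: 16 C, 2 Cl.
Implicit hydrogens by atom environment:
  6 × C: 2 H each → 12
  5 × C (aromatic): 1 H each → 5
  3 × C: 1 H each → 3
  2 × Cl: no H
  1 × C: no H
  1 × C (aromatic): no H
  Total hydrogens = 20.
Molecular formula: C16H20Cl2

C16H20Cl2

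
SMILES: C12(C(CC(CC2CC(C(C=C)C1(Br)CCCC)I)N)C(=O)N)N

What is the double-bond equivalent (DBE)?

4

Molecular formula from the SMILES: C17H29BrIN3O.
DoU = (2C + 2 + N − H − X)/2 = (2·17 + 2 + 3 − 29 − 2)/2 = 8/2 = 4.
(Structurally: 2 ring(s) + 2 π bond(s) = 4.)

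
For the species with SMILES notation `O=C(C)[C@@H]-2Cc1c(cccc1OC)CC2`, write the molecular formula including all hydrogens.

C13H16O2

Heavy atoms from the SMILES: 13 C, 2 O.
Implicit hydrogens by atom environment:
  3 × C: 2 H each → 6
  3 × C (aromatic): 1 H each → 3
  3 × C (aromatic): no H
  2 × C: 3 H each → 6
  2 × O: no H
  1 × C: 1 H
  1 × C: no H
  Total hydrogens = 16.
Molecular formula: C13H16O2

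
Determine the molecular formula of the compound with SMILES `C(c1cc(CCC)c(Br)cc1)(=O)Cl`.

Heavy atoms from the SMILES: 1 Br, 10 C, 1 Cl, 1 O.
Implicit hydrogens by atom environment:
  3 × C (aromatic): 1 H each → 3
  3 × C (aromatic): no H
  2 × C: 2 H each → 4
  1 × Br: no H
  1 × C: 3 H
  1 × C: no H
  1 × Cl: no H
  1 × O: no H
  Total hydrogens = 10.
Molecular formula: C10H10BrClO

C10H10BrClO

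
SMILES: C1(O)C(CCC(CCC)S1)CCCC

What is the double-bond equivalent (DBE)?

Molecular formula from the SMILES: C12H24OS.
DoU = (2C + 2 + N − H − X)/2 = (2·12 + 2 + 0 − 24 − 0)/2 = 2/2 = 1.
(Structurally: 1 ring(s) + 0 π bond(s) = 1.)

1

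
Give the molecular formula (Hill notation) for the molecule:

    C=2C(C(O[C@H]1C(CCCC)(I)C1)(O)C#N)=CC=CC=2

C15H18INO2

Heavy atoms from the SMILES: 15 C, 1 I, 1 N, 2 O.
Implicit hydrogens by atom environment:
  5 × C (aromatic): 1 H each → 5
  4 × C: 2 H each → 8
  3 × C: no H
  1 × C: 3 H
  1 × C: 1 H
  1 × C (aromatic): no H
  1 × I: no H
  1 × N: no H
  1 × O: 1 H
  1 × O: no H
  Total hydrogens = 18.
Molecular formula: C15H18INO2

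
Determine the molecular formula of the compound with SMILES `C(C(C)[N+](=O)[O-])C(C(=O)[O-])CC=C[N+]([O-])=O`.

Heavy atoms from the SMILES: 8 C, 2 N, 6 O.
Implicit hydrogens by atom environment:
  4 × C: 1 H each → 4
  3 × O: no H
  3 × O (charge -1): no H
  2 × C: 2 H each → 4
  2 × N (charge +1): no H
  1 × C: 3 H
  1 × C: no H
  Total hydrogens = 11.
Net charge -1.
Molecular formula: C8H11N2O6-

C8H11N2O6-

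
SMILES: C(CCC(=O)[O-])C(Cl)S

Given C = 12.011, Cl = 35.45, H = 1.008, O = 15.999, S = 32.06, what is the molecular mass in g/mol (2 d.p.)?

Molecular formula: C5H8ClO2S-.
M = 5×12.011 + 1×35.45 + 8×1.008 + 2×15.999 + 1×32.06 = 167.63 g/mol.

167.63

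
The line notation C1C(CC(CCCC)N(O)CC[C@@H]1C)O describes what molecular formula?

C12H25NO2

Heavy atoms from the SMILES: 12 C, 1 N, 2 O.
Implicit hydrogens by atom environment:
  7 × C: 2 H each → 14
  3 × C: 1 H each → 3
  2 × C: 3 H each → 6
  2 × O: 1 H each → 2
  1 × N: no H
  Total hydrogens = 25.
Molecular formula: C12H25NO2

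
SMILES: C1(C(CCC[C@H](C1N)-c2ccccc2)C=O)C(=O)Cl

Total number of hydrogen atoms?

18

Hydrogens are implicit in SMILES; fill each atom to its normal valence:
  5 × C: 1 H each → 5
  5 × C (aromatic): 1 H each → 5
  3 × C: 2 H each → 6
  2 × O: no H
  1 × C: no H
  1 × C (aromatic): no H
  1 × Cl: no H
  1 × N: 2 H
  Total hydrogens = 18.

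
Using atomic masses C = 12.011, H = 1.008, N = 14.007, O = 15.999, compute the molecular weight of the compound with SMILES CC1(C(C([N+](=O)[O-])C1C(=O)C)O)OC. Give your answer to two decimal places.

Molecular formula: C8H13NO5.
M = 8×12.011 + 13×1.008 + 1×14.007 + 5×15.999 = 203.19 g/mol.

203.19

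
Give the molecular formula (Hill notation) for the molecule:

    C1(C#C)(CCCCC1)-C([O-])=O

Heavy atoms from the SMILES: 9 C, 2 O.
Implicit hydrogens by atom environment:
  5 × C: 2 H each → 10
  3 × C: no H
  1 × C: 1 H
  1 × O: no H
  1 × O (charge -1): no H
  Total hydrogens = 11.
Net charge -1.
Molecular formula: C9H11O2-

C9H11O2-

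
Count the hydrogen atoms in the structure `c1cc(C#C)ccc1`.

6

Hydrogens are implicit in SMILES; fill each atom to its normal valence:
  5 × C (aromatic): 1 H each → 5
  1 × C: 1 H
  1 × C (aromatic): no H
  1 × C: no H
  Total hydrogens = 6.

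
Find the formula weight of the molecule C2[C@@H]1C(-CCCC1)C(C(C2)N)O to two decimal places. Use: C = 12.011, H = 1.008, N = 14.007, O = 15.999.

169.27

Molecular formula: C10H19NO.
M = 10×12.011 + 19×1.008 + 1×14.007 + 1×15.999 = 169.27 g/mol.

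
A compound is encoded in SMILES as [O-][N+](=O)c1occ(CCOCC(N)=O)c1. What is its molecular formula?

C8H10N2O5

Heavy atoms from the SMILES: 8 C, 2 N, 5 O.
Implicit hydrogens by atom environment:
  3 × C: 2 H each → 6
  3 × O: no H
  2 × C (aromatic): 1 H each → 2
  2 × C (aromatic): no H
  1 × C: no H
  1 × N: 2 H
  1 × N (charge +1): no H
  1 × O (aromatic): no H
  1 × O (charge -1): no H
  Total hydrogens = 10.
Molecular formula: C8H10N2O5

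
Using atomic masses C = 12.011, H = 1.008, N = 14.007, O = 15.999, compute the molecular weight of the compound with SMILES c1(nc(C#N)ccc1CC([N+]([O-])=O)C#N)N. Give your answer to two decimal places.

217.19

Molecular formula: C9H7N5O2.
M = 9×12.011 + 7×1.008 + 5×14.007 + 2×15.999 = 217.19 g/mol.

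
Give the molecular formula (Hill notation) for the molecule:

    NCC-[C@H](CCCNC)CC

Heavy atoms from the SMILES: 9 C, 2 N.
Implicit hydrogens by atom environment:
  6 × C: 2 H each → 12
  2 × C: 3 H each → 6
  1 × C: 1 H
  1 × N: 2 H
  1 × N: 1 H
  Total hydrogens = 22.
Molecular formula: C9H22N2

C9H22N2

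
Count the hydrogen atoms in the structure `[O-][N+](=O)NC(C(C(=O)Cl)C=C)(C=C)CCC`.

15

Hydrogens are implicit in SMILES; fill each atom to its normal valence:
  4 × C: 2 H each → 8
  3 × C: 1 H each → 3
  2 × C: no H
  2 × O: no H
  1 × C: 3 H
  1 × Cl: no H
  1 × N: 1 H
  1 × N (charge +1): no H
  1 × O (charge -1): no H
  Total hydrogens = 15.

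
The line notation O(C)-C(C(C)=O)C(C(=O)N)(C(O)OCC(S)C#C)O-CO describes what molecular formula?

C12H19NO7S

Heavy atoms from the SMILES: 12 C, 1 N, 7 O, 1 S.
Implicit hydrogens by atom environment:
  5 × O: no H
  4 × C: 1 H each → 4
  4 × C: no H
  2 × C: 3 H each → 6
  2 × C: 2 H each → 4
  2 × O: 1 H each → 2
  1 × N: 2 H
  1 × S: 1 H
  Total hydrogens = 19.
Molecular formula: C12H19NO7S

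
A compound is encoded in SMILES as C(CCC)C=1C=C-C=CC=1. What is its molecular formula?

C10H14

Heavy atoms from the SMILES: 10 C.
Implicit hydrogens by atom environment:
  5 × C (aromatic): 1 H each → 5
  3 × C: 2 H each → 6
  1 × C: 3 H
  1 × C (aromatic): no H
  Total hydrogens = 14.
Molecular formula: C10H14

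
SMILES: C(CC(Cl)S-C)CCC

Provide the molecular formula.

C7H15ClS

Heavy atoms from the SMILES: 7 C, 1 Cl, 1 S.
Implicit hydrogens by atom environment:
  4 × C: 2 H each → 8
  2 × C: 3 H each → 6
  1 × C: 1 H
  1 × Cl: no H
  1 × S: no H
  Total hydrogens = 15.
Molecular formula: C7H15ClS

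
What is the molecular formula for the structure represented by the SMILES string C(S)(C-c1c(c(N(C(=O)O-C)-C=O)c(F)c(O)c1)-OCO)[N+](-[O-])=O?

Heavy atoms from the SMILES: 12 C, 1 F, 2 N, 8 O, 1 S.
Implicit hydrogens by atom environment:
  5 × C (aromatic): no H
  5 × O: no H
  2 × C: 2 H each → 4
  2 × C: 1 H each → 2
  2 × O: 1 H each → 2
  1 × C: 3 H
  1 × C (aromatic): 1 H
  1 × C: no H
  1 × F: no H
  1 × N: no H
  1 × N (charge +1): no H
  1 × O (charge -1): no H
  1 × S: 1 H
  Total hydrogens = 13.
Molecular formula: C12H13FN2O8S

C12H13FN2O8S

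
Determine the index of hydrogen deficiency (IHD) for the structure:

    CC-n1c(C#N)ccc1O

Molecular formula from the SMILES: C7H8N2O.
DoU = (2C + 2 + N − H − X)/2 = (2·7 + 2 + 2 − 8 − 0)/2 = 10/2 = 5.
(Structurally: 1 ring(s) + 4 π bond(s) = 5.)

5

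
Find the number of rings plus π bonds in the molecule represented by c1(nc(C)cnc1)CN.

Molecular formula from the SMILES: C6H9N3.
DoU = (2C + 2 + N − H − X)/2 = (2·6 + 2 + 3 − 9 − 0)/2 = 8/2 = 4.
(Structurally: 1 ring(s) + 3 π bond(s) = 4.)

4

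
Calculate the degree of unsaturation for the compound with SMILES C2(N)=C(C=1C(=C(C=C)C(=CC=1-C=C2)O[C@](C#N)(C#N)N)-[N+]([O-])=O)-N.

Molecular formula from the SMILES: C15H12N6O3.
DoU = (2C + 2 + N − H − X)/2 = (2·15 + 2 + 6 − 12 − 0)/2 = 26/2 = 13.
(Structurally: 2 ring(s) + 11 π bond(s) = 13.)

13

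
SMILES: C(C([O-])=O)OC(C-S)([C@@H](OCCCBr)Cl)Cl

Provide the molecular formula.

Heavy atoms from the SMILES: 1 Br, 8 C, 2 Cl, 4 O, 1 S.
Implicit hydrogens by atom environment:
  5 × C: 2 H each → 10
  3 × O: no H
  2 × C: no H
  2 × Cl: no H
  1 × Br: no H
  1 × C: 1 H
  1 × O (charge -1): no H
  1 × S: 1 H
  Total hydrogens = 12.
Net charge -1.
Molecular formula: C8H12BrCl2O4S-

C8H12BrCl2O4S-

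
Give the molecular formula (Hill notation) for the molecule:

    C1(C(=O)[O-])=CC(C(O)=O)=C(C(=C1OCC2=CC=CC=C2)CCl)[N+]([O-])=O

C16H11ClNO7-

Heavy atoms from the SMILES: 16 C, 1 Cl, 1 N, 7 O.
Implicit hydrogens by atom environment:
  6 × C (aromatic): 1 H each → 6
  6 × C (aromatic): no H
  4 × O: no H
  2 × C: 2 H each → 4
  2 × C: no H
  2 × O (charge -1): no H
  1 × Cl: no H
  1 × N (charge +1): no H
  1 × O: 1 H
  Total hydrogens = 11.
Net charge -1.
Molecular formula: C16H11ClNO7-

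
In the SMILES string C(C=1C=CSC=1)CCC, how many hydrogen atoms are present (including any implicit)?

12

Hydrogens are implicit in SMILES; fill each atom to its normal valence:
  3 × C: 2 H each → 6
  3 × C (aromatic): 1 H each → 3
  1 × C: 3 H
  1 × C (aromatic): no H
  1 × S (aromatic): no H
  Total hydrogens = 12.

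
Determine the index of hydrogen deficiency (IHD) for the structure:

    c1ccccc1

Molecular formula from the SMILES: C6H6.
DoU = (2C + 2 + N − H − X)/2 = (2·6 + 2 + 0 − 6 − 0)/2 = 8/2 = 4.
(Structurally: 1 ring(s) + 3 π bond(s) = 4.)

4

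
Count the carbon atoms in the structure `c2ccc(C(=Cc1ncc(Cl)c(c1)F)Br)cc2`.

13

The symbol for carbon appears 13 times in the SMILES. Lowercase c denotes aromatic carbon and counts toward C.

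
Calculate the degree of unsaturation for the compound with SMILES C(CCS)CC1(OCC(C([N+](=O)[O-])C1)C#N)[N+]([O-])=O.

5

Molecular formula from the SMILES: C10H15N3O5S.
DoU = (2C + 2 + N − H − X)/2 = (2·10 + 2 + 3 − 15 − 0)/2 = 10/2 = 5.
(Structurally: 1 ring(s) + 4 π bond(s) = 5.)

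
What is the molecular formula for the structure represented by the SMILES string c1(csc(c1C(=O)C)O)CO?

Heavy atoms from the SMILES: 7 C, 3 O, 1 S.
Implicit hydrogens by atom environment:
  3 × C (aromatic): no H
  2 × O: 1 H each → 2
  1 × C: 3 H
  1 × C: 2 H
  1 × C (aromatic): 1 H
  1 × C: no H
  1 × O: no H
  1 × S (aromatic): no H
  Total hydrogens = 8.
Molecular formula: C7H8O3S

C7H8O3S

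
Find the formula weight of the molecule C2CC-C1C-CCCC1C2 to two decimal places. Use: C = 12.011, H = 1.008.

Molecular formula: C10H18.
M = 10×12.011 + 18×1.008 = 138.25 g/mol.

138.25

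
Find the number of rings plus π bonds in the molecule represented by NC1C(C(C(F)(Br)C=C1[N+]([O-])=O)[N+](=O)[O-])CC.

4

Molecular formula from the SMILES: C8H11BrFN3O4.
DoU = (2C + 2 + N − H − X)/2 = (2·8 + 2 + 3 − 11 − 2)/2 = 8/2 = 4.
(Structurally: 1 ring(s) + 3 π bond(s) = 4.)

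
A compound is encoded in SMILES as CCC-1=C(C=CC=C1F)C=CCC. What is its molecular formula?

Heavy atoms from the SMILES: 12 C, 1 F.
Implicit hydrogens by atom environment:
  3 × C (aromatic): 1 H each → 3
  3 × C (aromatic): no H
  2 × C: 3 H each → 6
  2 × C: 2 H each → 4
  2 × C: 1 H each → 2
  1 × F: no H
  Total hydrogens = 15.
Molecular formula: C12H15F

C12H15F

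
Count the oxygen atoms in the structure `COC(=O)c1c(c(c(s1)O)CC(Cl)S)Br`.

The symbol for oxygen appears 3 times in the SMILES.

3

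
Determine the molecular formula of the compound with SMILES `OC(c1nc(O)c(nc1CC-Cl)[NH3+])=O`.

Heavy atoms from the SMILES: 7 C, 1 Cl, 3 N, 3 O.
Implicit hydrogens by atom environment:
  4 × C (aromatic): no H
  2 × C: 2 H each → 4
  2 × N (aromatic): no H
  2 × O: 1 H each → 2
  1 × C: no H
  1 × Cl: no H
  1 × N (charge +1): 3 H
  1 × O: no H
  Total hydrogens = 9.
Net charge +1.
Molecular formula: C7H9ClN3O3+

C7H9ClN3O3+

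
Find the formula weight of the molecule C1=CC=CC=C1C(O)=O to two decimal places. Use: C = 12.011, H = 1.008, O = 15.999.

122.12

Molecular formula: C7H6O2.
M = 7×12.011 + 6×1.008 + 2×15.999 = 122.12 g/mol.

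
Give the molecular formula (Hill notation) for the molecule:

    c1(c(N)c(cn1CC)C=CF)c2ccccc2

Heavy atoms from the SMILES: 14 C, 1 F, 2 N.
Implicit hydrogens by atom environment:
  6 × C (aromatic): 1 H each → 6
  4 × C (aromatic): no H
  2 × C: 1 H each → 2
  1 × C: 3 H
  1 × C: 2 H
  1 × F: no H
  1 × N: 2 H
  1 × N (aromatic): no H
  Total hydrogens = 15.
Molecular formula: C14H15FN2

C14H15FN2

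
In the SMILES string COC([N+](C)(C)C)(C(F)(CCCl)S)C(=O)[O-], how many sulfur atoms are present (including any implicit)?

1

The symbol for sulfur appears 1 time in the SMILES.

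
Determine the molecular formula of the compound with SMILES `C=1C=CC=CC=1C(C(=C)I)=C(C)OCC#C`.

Heavy atoms from the SMILES: 14 C, 1 I, 1 O.
Implicit hydrogens by atom environment:
  5 × C (aromatic): 1 H each → 5
  4 × C: no H
  2 × C: 2 H each → 4
  1 × C: 3 H
  1 × C: 1 H
  1 × C (aromatic): no H
  1 × I: no H
  1 × O: no H
  Total hydrogens = 13.
Molecular formula: C14H13IO

C14H13IO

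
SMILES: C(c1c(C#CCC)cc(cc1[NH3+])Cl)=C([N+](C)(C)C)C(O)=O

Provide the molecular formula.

Heavy atoms from the SMILES: 16 C, 1 Cl, 2 N, 2 O.
Implicit hydrogens by atom environment:
  4 × C: 3 H each → 12
  4 × C (aromatic): no H
  4 × C: no H
  2 × C (aromatic): 1 H each → 2
  1 × C: 2 H
  1 × C: 1 H
  1 × Cl: no H
  1 × N (charge +1): 3 H
  1 × N (charge +1): no H
  1 × O: 1 H
  1 × O: no H
  Total hydrogens = 21.
Net charge +2.
Molecular formula: [C16H21ClN2O2]2+

[C16H21ClN2O2]2+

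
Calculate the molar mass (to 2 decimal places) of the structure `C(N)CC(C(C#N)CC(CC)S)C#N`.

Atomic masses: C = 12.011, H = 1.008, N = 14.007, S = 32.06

211.33

Molecular formula: C10H17N3S.
M = 10×12.011 + 17×1.008 + 3×14.007 + 1×32.06 = 211.33 g/mol.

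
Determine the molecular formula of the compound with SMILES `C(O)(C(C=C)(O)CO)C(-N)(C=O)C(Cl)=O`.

C8H12ClNO5

Heavy atoms from the SMILES: 8 C, 1 Cl, 1 N, 5 O.
Implicit hydrogens by atom environment:
  3 × C: 1 H each → 3
  3 × C: no H
  3 × O: 1 H each → 3
  2 × C: 2 H each → 4
  2 × O: no H
  1 × Cl: no H
  1 × N: 2 H
  Total hydrogens = 12.
Molecular formula: C8H12ClNO5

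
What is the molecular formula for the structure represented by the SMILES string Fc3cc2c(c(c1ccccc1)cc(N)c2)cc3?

Heavy atoms from the SMILES: 16 C, 1 F, 1 N.
Implicit hydrogens by atom environment:
  10 × C (aromatic): 1 H each → 10
  6 × C (aromatic): no H
  1 × F: no H
  1 × N: 2 H
  Total hydrogens = 12.
Molecular formula: C16H12FN

C16H12FN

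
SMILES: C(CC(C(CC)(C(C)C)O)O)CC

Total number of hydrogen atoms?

24

Hydrogens are implicit in SMILES; fill each atom to its normal valence:
  4 × C: 3 H each → 12
  4 × C: 2 H each → 8
  2 × C: 1 H each → 2
  2 × O: 1 H each → 2
  1 × C: no H
  Total hydrogens = 24.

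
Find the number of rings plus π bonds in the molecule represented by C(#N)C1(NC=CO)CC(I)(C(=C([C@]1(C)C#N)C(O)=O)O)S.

Molecular formula from the SMILES: C12H12IN3O4S.
DoU = (2C + 2 + N − H − X)/2 = (2·12 + 2 + 3 − 12 − 1)/2 = 16/2 = 8.
(Structurally: 1 ring(s) + 7 π bond(s) = 8.)

8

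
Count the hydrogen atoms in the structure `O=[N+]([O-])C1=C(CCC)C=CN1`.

10

Hydrogens are implicit in SMILES; fill each atom to its normal valence:
  2 × C: 2 H each → 4
  2 × C (aromatic): 1 H each → 2
  2 × C (aromatic): no H
  1 × C: 3 H
  1 × N (aromatic): 1 H
  1 × N (charge +1): no H
  1 × O: no H
  1 × O (charge -1): no H
  Total hydrogens = 10.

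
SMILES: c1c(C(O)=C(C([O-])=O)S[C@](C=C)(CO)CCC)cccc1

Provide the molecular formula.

Heavy atoms from the SMILES: 16 C, 4 O, 1 S.
Implicit hydrogens by atom environment:
  5 × C (aromatic): 1 H each → 5
  4 × C: 2 H each → 8
  4 × C: no H
  2 × O: 1 H each → 2
  1 × C: 3 H
  1 × C: 1 H
  1 × C (aromatic): no H
  1 × O: no H
  1 × O (charge -1): no H
  1 × S: no H
  Total hydrogens = 19.
Net charge -1.
Molecular formula: C16H19O4S-

C16H19O4S-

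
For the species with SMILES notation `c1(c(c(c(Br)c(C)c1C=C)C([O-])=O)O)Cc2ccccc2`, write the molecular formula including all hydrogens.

C17H14BrO3-

Heavy atoms from the SMILES: 1 Br, 17 C, 3 O.
Implicit hydrogens by atom environment:
  7 × C (aromatic): no H
  5 × C (aromatic): 1 H each → 5
  2 × C: 2 H each → 4
  1 × Br: no H
  1 × C: 3 H
  1 × C: 1 H
  1 × C: no H
  1 × O: 1 H
  1 × O: no H
  1 × O (charge -1): no H
  Total hydrogens = 14.
Net charge -1.
Molecular formula: C17H14BrO3-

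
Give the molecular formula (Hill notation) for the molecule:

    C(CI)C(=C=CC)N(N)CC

Heavy atoms from the SMILES: 8 C, 1 I, 2 N.
Implicit hydrogens by atom environment:
  3 × C: 2 H each → 6
  2 × C: 3 H each → 6
  2 × C: no H
  1 × C: 1 H
  1 × I: no H
  1 × N: 2 H
  1 × N: no H
  Total hydrogens = 15.
Molecular formula: C8H15IN2

C8H15IN2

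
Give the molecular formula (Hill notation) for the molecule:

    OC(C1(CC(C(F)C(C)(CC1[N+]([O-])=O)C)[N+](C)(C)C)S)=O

Heavy atoms from the SMILES: 13 C, 1 F, 2 N, 4 O, 1 S.
Implicit hydrogens by atom environment:
  5 × C: 3 H each → 15
  3 × C: 1 H each → 3
  3 × C: no H
  2 × C: 2 H each → 4
  2 × N (charge +1): no H
  2 × O: no H
  1 × F: no H
  1 × O: 1 H
  1 × O (charge -1): no H
  1 × S: 1 H
  Total hydrogens = 24.
Net charge +1.
Molecular formula: C13H24FN2O4S+

C13H24FN2O4S+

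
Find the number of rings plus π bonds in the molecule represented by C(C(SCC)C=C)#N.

Molecular formula from the SMILES: C6H9NS.
DoU = (2C + 2 + N − H − X)/2 = (2·6 + 2 + 1 − 9 − 0)/2 = 6/2 = 3.
(Structurally: 0 ring(s) + 3 π bond(s) = 3.)

3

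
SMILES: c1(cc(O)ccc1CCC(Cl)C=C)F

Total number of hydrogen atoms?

12

Hydrogens are implicit in SMILES; fill each atom to its normal valence:
  3 × C: 2 H each → 6
  3 × C (aromatic): 1 H each → 3
  3 × C (aromatic): no H
  2 × C: 1 H each → 2
  1 × Cl: no H
  1 × F: no H
  1 × O: 1 H
  Total hydrogens = 12.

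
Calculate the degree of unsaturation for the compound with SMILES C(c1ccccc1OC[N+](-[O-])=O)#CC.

Molecular formula from the SMILES: C10H9NO3.
DoU = (2C + 2 + N − H − X)/2 = (2·10 + 2 + 1 − 9 − 0)/2 = 14/2 = 7.
(Structurally: 1 ring(s) + 6 π bond(s) = 7.)

7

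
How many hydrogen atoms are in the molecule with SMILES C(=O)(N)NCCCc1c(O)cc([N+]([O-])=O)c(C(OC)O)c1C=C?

Hydrogens are implicit in SMILES; fill each atom to its normal valence:
  5 × C (aromatic): no H
  4 × C: 2 H each → 8
  3 × O: no H
  2 × C: 1 H each → 2
  2 × O: 1 H each → 2
  1 × C: 3 H
  1 × C (aromatic): 1 H
  1 × C: no H
  1 × N: 2 H
  1 × N: 1 H
  1 × N (charge +1): no H
  1 × O (charge -1): no H
  Total hydrogens = 19.

19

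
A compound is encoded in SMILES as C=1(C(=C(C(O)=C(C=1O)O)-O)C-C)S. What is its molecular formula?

Heavy atoms from the SMILES: 8 C, 4 O, 1 S.
Implicit hydrogens by atom environment:
  6 × C (aromatic): no H
  4 × O: 1 H each → 4
  1 × C: 3 H
  1 × C: 2 H
  1 × S: 1 H
  Total hydrogens = 10.
Molecular formula: C8H10O4S

C8H10O4S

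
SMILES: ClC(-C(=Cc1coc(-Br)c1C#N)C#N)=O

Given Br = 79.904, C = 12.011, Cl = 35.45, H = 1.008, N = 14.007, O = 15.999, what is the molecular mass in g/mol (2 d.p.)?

285.48

Molecular formula: C9H2BrClN2O2.
M = 1×79.904 + 9×12.011 + 1×35.45 + 2×1.008 + 2×14.007 + 2×15.999 = 285.48 g/mol.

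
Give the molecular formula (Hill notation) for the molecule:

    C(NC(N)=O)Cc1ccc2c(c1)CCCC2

Heavy atoms from the SMILES: 13 C, 2 N, 1 O.
Implicit hydrogens by atom environment:
  6 × C: 2 H each → 12
  3 × C (aromatic): 1 H each → 3
  3 × C (aromatic): no H
  1 × C: no H
  1 × N: 2 H
  1 × N: 1 H
  1 × O: no H
  Total hydrogens = 18.
Molecular formula: C13H18N2O

C13H18N2O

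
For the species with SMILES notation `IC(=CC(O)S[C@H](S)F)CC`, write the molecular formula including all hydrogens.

Heavy atoms from the SMILES: 6 C, 1 F, 1 I, 1 O, 2 S.
Implicit hydrogens by atom environment:
  3 × C: 1 H each → 3
  1 × C: 3 H
  1 × C: 2 H
  1 × C: no H
  1 × F: no H
  1 × I: no H
  1 × O: 1 H
  1 × S: 1 H
  1 × S: no H
  Total hydrogens = 10.
Molecular formula: C6H10FIOS2

C6H10FIOS2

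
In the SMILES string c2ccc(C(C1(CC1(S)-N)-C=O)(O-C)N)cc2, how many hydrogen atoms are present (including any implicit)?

16

Hydrogens are implicit in SMILES; fill each atom to its normal valence:
  5 × C (aromatic): 1 H each → 5
  3 × C: no H
  2 × N: 2 H each → 4
  2 × O: no H
  1 × C: 3 H
  1 × C: 2 H
  1 × C: 1 H
  1 × C (aromatic): no H
  1 × S: 1 H
  Total hydrogens = 16.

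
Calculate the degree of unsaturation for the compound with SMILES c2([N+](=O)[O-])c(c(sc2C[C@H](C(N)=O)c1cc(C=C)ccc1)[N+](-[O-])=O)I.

11

Molecular formula from the SMILES: C15H12IN3O5S.
DoU = (2C + 2 + N − H − X)/2 = (2·15 + 2 + 3 − 12 − 1)/2 = 22/2 = 11.
(Structurally: 2 ring(s) + 9 π bond(s) = 11.)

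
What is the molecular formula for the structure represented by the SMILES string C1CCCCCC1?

Heavy atoms from the SMILES: 7 C.
Implicit hydrogens by atom environment:
  7 × C: 2 H each → 14
  Total hydrogens = 14.
Molecular formula: C7H14

C7H14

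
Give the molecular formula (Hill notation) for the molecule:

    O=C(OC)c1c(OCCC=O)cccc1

C11H12O4

Heavy atoms from the SMILES: 11 C, 4 O.
Implicit hydrogens by atom environment:
  4 × C (aromatic): 1 H each → 4
  4 × O: no H
  2 × C: 2 H each → 4
  2 × C (aromatic): no H
  1 × C: 3 H
  1 × C: 1 H
  1 × C: no H
  Total hydrogens = 12.
Molecular formula: C11H12O4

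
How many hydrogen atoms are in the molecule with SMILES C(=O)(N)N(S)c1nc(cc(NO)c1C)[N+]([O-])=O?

Hydrogens are implicit in SMILES; fill each atom to its normal valence:
  4 × C (aromatic): no H
  2 × O: no H
  1 × C: 3 H
  1 × C (aromatic): 1 H
  1 × C: no H
  1 × N: 2 H
  1 × N: 1 H
  1 × N (aromatic): no H
  1 × N (charge +1): no H
  1 × N: no H
  1 × O: 1 H
  1 × O (charge -1): no H
  1 × S: 1 H
  Total hydrogens = 9.

9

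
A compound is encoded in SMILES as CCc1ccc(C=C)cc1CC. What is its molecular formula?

Heavy atoms from the SMILES: 12 C.
Implicit hydrogens by atom environment:
  3 × C: 2 H each → 6
  3 × C (aromatic): 1 H each → 3
  3 × C (aromatic): no H
  2 × C: 3 H each → 6
  1 × C: 1 H
  Total hydrogens = 16.
Molecular formula: C12H16

C12H16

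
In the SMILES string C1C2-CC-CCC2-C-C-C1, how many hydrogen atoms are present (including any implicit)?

18

Hydrogens are implicit in SMILES; fill each atom to its normal valence:
  8 × C: 2 H each → 16
  2 × C: 1 H each → 2
  Total hydrogens = 18.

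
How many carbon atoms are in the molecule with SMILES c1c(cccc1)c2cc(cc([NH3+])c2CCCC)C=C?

The symbol for carbon appears 18 times in the SMILES. Lowercase c denotes aromatic carbon and counts toward C.

18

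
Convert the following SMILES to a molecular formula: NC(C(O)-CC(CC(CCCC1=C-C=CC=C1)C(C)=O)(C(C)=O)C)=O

C20H29NO4

Heavy atoms from the SMILES: 20 C, 1 N, 4 O.
Implicit hydrogens by atom environment:
  5 × C: 2 H each → 10
  5 × C (aromatic): 1 H each → 5
  4 × C: no H
  3 × C: 3 H each → 9
  3 × O: no H
  2 × C: 1 H each → 2
  1 × C (aromatic): no H
  1 × N: 2 H
  1 × O: 1 H
  Total hydrogens = 29.
Molecular formula: C20H29NO4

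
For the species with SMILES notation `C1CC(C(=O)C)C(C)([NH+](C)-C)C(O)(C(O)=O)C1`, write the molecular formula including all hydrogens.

C12H22NO4+

Heavy atoms from the SMILES: 12 C, 1 N, 4 O.
Implicit hydrogens by atom environment:
  4 × C: 3 H each → 12
  4 × C: no H
  3 × C: 2 H each → 6
  2 × O: 1 H each → 2
  2 × O: no H
  1 × C: 1 H
  1 × N (charge +1): 1 H
  Total hydrogens = 22.
Net charge +1.
Molecular formula: C12H22NO4+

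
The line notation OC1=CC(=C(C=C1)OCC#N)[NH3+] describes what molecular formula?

Heavy atoms from the SMILES: 8 C, 2 N, 2 O.
Implicit hydrogens by atom environment:
  3 × C (aromatic): 1 H each → 3
  3 × C (aromatic): no H
  1 × C: 2 H
  1 × C: no H
  1 × N (charge +1): 3 H
  1 × N: no H
  1 × O: 1 H
  1 × O: no H
  Total hydrogens = 9.
Net charge +1.
Molecular formula: C8H9N2O2+

C8H9N2O2+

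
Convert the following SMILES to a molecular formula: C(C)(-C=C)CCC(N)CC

C9H19N

Heavy atoms from the SMILES: 9 C, 1 N.
Implicit hydrogens by atom environment:
  4 × C: 2 H each → 8
  3 × C: 1 H each → 3
  2 × C: 3 H each → 6
  1 × N: 2 H
  Total hydrogens = 19.
Molecular formula: C9H19N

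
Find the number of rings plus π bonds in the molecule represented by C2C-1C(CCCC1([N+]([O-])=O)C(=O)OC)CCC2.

4

Molecular formula from the SMILES: C12H19NO4.
DoU = (2C + 2 + N − H − X)/2 = (2·12 + 2 + 1 − 19 − 0)/2 = 8/2 = 4.
(Structurally: 2 ring(s) + 2 π bond(s) = 4.)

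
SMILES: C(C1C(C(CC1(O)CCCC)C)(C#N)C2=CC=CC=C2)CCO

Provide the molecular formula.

Heavy atoms from the SMILES: 20 C, 1 N, 2 O.
Implicit hydrogens by atom environment:
  7 × C: 2 H each → 14
  5 × C (aromatic): 1 H each → 5
  3 × C: no H
  2 × C: 3 H each → 6
  2 × C: 1 H each → 2
  2 × O: 1 H each → 2
  1 × C (aromatic): no H
  1 × N: no H
  Total hydrogens = 29.
Molecular formula: C20H29NO2

C20H29NO2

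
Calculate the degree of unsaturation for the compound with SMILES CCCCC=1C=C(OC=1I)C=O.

4

Molecular formula from the SMILES: C9H11IO2.
DoU = (2C + 2 + N − H − X)/2 = (2·9 + 2 + 0 − 11 − 1)/2 = 8/2 = 4.
(Structurally: 1 ring(s) + 3 π bond(s) = 4.)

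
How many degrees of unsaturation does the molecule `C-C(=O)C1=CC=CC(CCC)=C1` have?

Molecular formula from the SMILES: C11H14O.
DoU = (2C + 2 + N − H − X)/2 = (2·11 + 2 + 0 − 14 − 0)/2 = 10/2 = 5.
(Structurally: 1 ring(s) + 4 π bond(s) = 5.)

5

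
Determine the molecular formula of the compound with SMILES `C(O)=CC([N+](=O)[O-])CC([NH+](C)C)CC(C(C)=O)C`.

Heavy atoms from the SMILES: 12 C, 2 N, 4 O.
Implicit hydrogens by atom environment:
  5 × C: 1 H each → 5
  4 × C: 3 H each → 12
  2 × C: 2 H each → 4
  2 × O: no H
  1 × C: no H
  1 × N (charge +1): 1 H
  1 × N (charge +1): no H
  1 × O: 1 H
  1 × O (charge -1): no H
  Total hydrogens = 23.
Net charge +1.
Molecular formula: C12H23N2O4+

C12H23N2O4+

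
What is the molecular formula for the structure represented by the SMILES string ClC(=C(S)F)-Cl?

Heavy atoms from the SMILES: 2 C, 2 Cl, 1 F, 1 S.
Implicit hydrogens by atom environment:
  2 × C: no H
  2 × Cl: no H
  1 × F: no H
  1 × S: 1 H
  Total hydrogens = 1.
Molecular formula: C2HCl2FS

C2HCl2FS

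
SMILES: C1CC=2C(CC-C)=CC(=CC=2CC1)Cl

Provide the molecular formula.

Heavy atoms from the SMILES: 13 C, 1 Cl.
Implicit hydrogens by atom environment:
  6 × C: 2 H each → 12
  4 × C (aromatic): no H
  2 × C (aromatic): 1 H each → 2
  1 × C: 3 H
  1 × Cl: no H
  Total hydrogens = 17.
Molecular formula: C13H17Cl

C13H17Cl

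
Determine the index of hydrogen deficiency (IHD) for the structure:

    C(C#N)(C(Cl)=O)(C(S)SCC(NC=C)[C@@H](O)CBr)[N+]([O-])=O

5

Molecular formula from the SMILES: C10H13BrClN3O4S2.
DoU = (2C + 2 + N − H − X)/2 = (2·10 + 2 + 3 − 13 − 2)/2 = 10/2 = 5.
(Structurally: 0 ring(s) + 5 π bond(s) = 5.)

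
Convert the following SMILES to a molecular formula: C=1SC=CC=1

Heavy atoms from the SMILES: 4 C, 1 S.
Implicit hydrogens by atom environment:
  4 × C (aromatic): 1 H each → 4
  1 × S (aromatic): no H
  Total hydrogens = 4.
Molecular formula: C4H4S

C4H4S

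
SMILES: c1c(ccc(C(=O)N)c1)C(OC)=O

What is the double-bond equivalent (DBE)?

Molecular formula from the SMILES: C9H9NO3.
DoU = (2C + 2 + N − H − X)/2 = (2·9 + 2 + 1 − 9 − 0)/2 = 12/2 = 6.
(Structurally: 1 ring(s) + 5 π bond(s) = 6.)

6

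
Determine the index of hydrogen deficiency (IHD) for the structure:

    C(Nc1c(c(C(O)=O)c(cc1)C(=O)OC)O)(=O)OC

Molecular formula from the SMILES: C11H11NO7.
DoU = (2C + 2 + N − H − X)/2 = (2·11 + 2 + 1 − 11 − 0)/2 = 14/2 = 7.
(Structurally: 1 ring(s) + 6 π bond(s) = 7.)

7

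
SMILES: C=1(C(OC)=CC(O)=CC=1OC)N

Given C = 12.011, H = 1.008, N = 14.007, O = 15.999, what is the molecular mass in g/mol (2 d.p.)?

Molecular formula: C8H11NO3.
M = 8×12.011 + 11×1.008 + 1×14.007 + 3×15.999 = 169.18 g/mol.

169.18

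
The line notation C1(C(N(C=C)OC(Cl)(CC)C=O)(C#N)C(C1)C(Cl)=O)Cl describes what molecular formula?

C12H13Cl3N2O3

Heavy atoms from the SMILES: 12 C, 3 Cl, 2 N, 3 O.
Implicit hydrogens by atom environment:
  4 × C: 1 H each → 4
  4 × C: no H
  3 × C: 2 H each → 6
  3 × Cl: no H
  3 × O: no H
  2 × N: no H
  1 × C: 3 H
  Total hydrogens = 13.
Molecular formula: C12H13Cl3N2O3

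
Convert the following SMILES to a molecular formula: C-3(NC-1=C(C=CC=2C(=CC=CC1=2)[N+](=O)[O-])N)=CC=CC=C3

C16H13N3O2

Heavy atoms from the SMILES: 16 C, 3 N, 2 O.
Implicit hydrogens by atom environment:
  10 × C (aromatic): 1 H each → 10
  6 × C (aromatic): no H
  1 × N: 2 H
  1 × N: 1 H
  1 × N (charge +1): no H
  1 × O: no H
  1 × O (charge -1): no H
  Total hydrogens = 13.
Molecular formula: C16H13N3O2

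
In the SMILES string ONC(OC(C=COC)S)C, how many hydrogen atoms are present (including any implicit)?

Hydrogens are implicit in SMILES; fill each atom to its normal valence:
  4 × C: 1 H each → 4
  2 × C: 3 H each → 6
  2 × O: no H
  1 × N: 1 H
  1 × O: 1 H
  1 × S: 1 H
  Total hydrogens = 13.

13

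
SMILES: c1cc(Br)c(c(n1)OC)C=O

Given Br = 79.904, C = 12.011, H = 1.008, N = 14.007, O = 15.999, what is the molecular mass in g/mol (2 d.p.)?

Molecular formula: C7H6BrNO2.
M = 1×79.904 + 7×12.011 + 6×1.008 + 1×14.007 + 2×15.999 = 216.03 g/mol.

216.03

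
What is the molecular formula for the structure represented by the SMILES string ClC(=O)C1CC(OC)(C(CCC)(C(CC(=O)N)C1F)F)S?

Heavy atoms from the SMILES: 13 C, 1 Cl, 2 F, 1 N, 3 O, 1 S.
Implicit hydrogens by atom environment:
  4 × C: 2 H each → 8
  4 × C: no H
  3 × C: 1 H each → 3
  3 × O: no H
  2 × C: 3 H each → 6
  2 × F: no H
  1 × Cl: no H
  1 × N: 2 H
  1 × S: 1 H
  Total hydrogens = 20.
Molecular formula: C13H20ClF2NO3S

C13H20ClF2NO3S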